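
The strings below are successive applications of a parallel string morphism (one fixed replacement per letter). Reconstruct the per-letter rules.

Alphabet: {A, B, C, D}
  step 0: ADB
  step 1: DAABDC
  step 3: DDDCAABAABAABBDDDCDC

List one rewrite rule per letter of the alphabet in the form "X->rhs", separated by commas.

  step 0 ⇒ step 1: ADB ⇒ D·AAB·DC
    A ↦ D
    B ↦ DC
    D ↦ AAB
    C ↦ B  (constrained at step 1)

A->D, B->DC, C->B, D->AAB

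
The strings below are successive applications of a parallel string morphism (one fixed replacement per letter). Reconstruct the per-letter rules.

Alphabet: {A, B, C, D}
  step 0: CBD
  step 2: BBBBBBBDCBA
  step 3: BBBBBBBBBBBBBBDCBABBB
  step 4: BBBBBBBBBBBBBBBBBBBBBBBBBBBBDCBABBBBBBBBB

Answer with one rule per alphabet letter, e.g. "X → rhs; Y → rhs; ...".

  step 3 ⇒ step 4: BBBBBBBBBBBBBBDCBABBB ⇒ BB·BB·BB·BB·BB·BB·BB·BB·BB·BB·BB·BB·BB·BB·DC·BA·BB·B·BB·BB·BB
    A ↦ B
    B ↦ BB
    C ↦ BA
    D ↦ DC

A->B, B->BB, C->BA, D->DC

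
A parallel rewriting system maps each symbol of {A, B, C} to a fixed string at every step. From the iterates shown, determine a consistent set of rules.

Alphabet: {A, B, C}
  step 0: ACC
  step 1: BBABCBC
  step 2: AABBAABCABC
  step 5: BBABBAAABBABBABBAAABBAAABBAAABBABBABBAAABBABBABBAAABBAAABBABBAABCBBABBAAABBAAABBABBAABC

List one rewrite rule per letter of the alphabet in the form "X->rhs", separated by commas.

  step 1 ⇒ step 2: BBABCBC ⇒ A·A·BBA·A·BC·A·BC
    A ↦ BBA
    B ↦ A
    C ↦ BC

A->BBA, B->A, C->BC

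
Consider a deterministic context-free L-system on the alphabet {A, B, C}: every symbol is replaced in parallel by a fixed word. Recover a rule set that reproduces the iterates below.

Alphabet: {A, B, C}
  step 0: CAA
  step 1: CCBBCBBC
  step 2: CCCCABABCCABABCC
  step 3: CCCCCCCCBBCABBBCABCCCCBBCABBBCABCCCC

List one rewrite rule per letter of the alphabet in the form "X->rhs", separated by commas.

A->BBC, B->AB, C->CC

  step 2 ⇒ step 3: CCCCABABCCABABCC ⇒ CC·CC·CC·CC·BBC·AB·BBC·AB·CC·CC·BBC·AB·BBC·AB·CC·CC
    A ↦ BBC
    B ↦ AB
    C ↦ CC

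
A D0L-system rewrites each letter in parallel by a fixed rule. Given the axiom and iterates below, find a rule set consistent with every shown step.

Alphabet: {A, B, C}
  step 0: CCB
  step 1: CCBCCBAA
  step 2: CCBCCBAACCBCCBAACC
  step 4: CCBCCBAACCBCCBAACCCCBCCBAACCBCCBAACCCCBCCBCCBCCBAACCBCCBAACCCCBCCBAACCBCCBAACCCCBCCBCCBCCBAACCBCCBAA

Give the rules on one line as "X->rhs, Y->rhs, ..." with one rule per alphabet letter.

  step 1 ⇒ step 2: CCBCCBAA ⇒ CCB·CCB·AA·CCB·CCB·AA·C·C
    A ↦ C
    B ↦ AA
    C ↦ CCB

A->C, B->AA, C->CCB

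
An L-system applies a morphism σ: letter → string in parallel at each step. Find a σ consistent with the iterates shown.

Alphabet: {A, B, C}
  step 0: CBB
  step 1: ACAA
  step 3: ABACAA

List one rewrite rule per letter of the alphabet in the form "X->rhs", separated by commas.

A->B, B->A, C->AC

  step 0 ⇒ step 1: CBB ⇒ AC·A·A
    B ↦ A
    C ↦ AC
    A ↦ B  (constrained at step 1)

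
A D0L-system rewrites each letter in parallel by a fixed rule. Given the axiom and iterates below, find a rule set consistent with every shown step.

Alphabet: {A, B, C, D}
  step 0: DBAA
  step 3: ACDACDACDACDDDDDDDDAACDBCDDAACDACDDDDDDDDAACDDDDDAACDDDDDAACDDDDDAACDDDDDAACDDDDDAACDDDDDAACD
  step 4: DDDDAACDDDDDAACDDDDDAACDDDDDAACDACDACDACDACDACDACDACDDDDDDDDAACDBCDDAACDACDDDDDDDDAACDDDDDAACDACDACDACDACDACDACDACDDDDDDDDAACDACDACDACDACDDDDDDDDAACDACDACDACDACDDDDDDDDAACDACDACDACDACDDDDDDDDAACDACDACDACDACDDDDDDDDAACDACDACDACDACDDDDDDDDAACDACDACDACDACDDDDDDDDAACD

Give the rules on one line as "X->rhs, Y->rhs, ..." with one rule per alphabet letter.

A->DDD, B->BCD, C->DA, D->ACD

  step 3 ⇒ step 4: ACDACDACDACDDDDDDDDAACDBCDDAACDACDDDDDDDDAACDDDDDAACDDDDDAACDDDDDAACDDDDDAACDDDDDAACDDDDDAACD ⇒ DDD·DA·ACD·DDD·DA·ACD·DDD·DA·ACD·DDD·DA·ACD·ACD·ACD·ACD·ACD·ACD·ACD·ACD·DDD·DDD·DA·ACD·BCD·DA·ACD·ACD·DDD·DDD·DA·ACD·DDD·DA·ACD·ACD·ACD·ACD·ACD·ACD·ACD·ACD·DDD·DDD·DA·ACD·ACD·ACD·ACD·ACD·DDD·DDD·DA·ACD·ACD·ACD·ACD·ACD·DDD·DDD·DA·ACD·ACD·ACD·ACD·ACD·DDD·DDD·DA·ACD·ACD·ACD·ACD·ACD·DDD·DDD·DA·ACD·ACD·ACD·ACD·ACD·DDD·DDD·DA·ACD·ACD·ACD·ACD·ACD·DDD·DDD·DA·ACD
    A ↦ DDD
    B ↦ BCD
    C ↦ DA
    D ↦ ACD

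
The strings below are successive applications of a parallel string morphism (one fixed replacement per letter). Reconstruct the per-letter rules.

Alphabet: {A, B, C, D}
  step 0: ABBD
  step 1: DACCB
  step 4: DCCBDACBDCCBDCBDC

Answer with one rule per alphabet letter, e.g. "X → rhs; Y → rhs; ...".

A->DA, B->C, C->DC, D->B

  step 0 ⇒ step 1: ABBD ⇒ DA·C·C·B
    A ↦ DA
    B ↦ C
    D ↦ B
    C ↦ DC  (constrained at step 1)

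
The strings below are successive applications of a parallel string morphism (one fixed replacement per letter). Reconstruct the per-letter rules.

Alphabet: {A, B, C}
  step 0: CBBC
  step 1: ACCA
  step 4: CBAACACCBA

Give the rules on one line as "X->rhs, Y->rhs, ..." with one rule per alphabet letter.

A->CB, B->C, C->A

  step 0 ⇒ step 1: CBBC ⇒ A·C·C·A
    B ↦ C
    C ↦ A
    A ↦ CB  (constrained at step 1)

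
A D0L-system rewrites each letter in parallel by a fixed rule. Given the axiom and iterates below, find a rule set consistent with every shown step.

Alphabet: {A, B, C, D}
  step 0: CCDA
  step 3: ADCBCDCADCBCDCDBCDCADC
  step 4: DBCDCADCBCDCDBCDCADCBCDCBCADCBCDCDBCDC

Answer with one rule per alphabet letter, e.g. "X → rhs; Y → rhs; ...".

A->D, B->A, C->DC, D->BC

  step 3 ⇒ step 4: ADCBCDCADCBCDCDBCDCADC ⇒ D·BC·DC·A·DC·BC·DC·D·BC·DC·A·DC·BC·DC·BC·A·DC·BC·DC·D·BC·DC
    A ↦ D
    B ↦ A
    C ↦ DC
    D ↦ BC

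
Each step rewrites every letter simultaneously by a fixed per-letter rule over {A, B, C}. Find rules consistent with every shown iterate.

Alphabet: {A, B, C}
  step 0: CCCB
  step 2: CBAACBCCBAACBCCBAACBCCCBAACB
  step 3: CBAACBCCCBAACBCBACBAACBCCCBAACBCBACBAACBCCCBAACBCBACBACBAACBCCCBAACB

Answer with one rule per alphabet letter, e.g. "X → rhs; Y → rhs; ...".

A->C, B->ACB, C->CBA

  step 2 ⇒ step 3: CBAACBCCBAACBCCBAACBCCCBAACB ⇒ CBA·ACB·C·C·CBA·ACB·CBA·CBA·ACB·C·C·CBA·ACB·CBA·CBA·ACB·C·C·CBA·ACB·CBA·CBA·CBA·ACB·C·C·CBA·ACB
    A ↦ C
    B ↦ ACB
    C ↦ CBA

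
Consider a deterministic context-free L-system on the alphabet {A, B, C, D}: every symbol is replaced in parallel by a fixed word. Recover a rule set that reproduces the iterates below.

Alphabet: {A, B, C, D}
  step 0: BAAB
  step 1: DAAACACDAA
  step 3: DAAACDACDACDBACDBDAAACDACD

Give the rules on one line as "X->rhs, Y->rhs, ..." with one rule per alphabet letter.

  step 0 ⇒ step 1: BAAB ⇒ DAA·AC·AC·DAA
    A ↦ AC
    B ↦ DAA
    C ↦ D  (constrained at step 1)
    D ↦ B  (constrained at step 1)

A->AC, B->DAA, C->D, D->B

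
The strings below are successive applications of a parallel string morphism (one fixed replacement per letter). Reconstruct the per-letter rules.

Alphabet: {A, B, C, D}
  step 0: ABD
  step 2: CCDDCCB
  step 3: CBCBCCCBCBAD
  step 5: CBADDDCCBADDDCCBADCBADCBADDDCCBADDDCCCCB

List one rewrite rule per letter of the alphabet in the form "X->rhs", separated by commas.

A->DD, B->AD, C->CB, D->C

  step 2 ⇒ step 3: CCDDCCB ⇒ CB·CB·C·C·CB·CB·AD
    B ↦ AD
    C ↦ CB
    D ↦ C
    A ↦ DD  (constrained at step 0)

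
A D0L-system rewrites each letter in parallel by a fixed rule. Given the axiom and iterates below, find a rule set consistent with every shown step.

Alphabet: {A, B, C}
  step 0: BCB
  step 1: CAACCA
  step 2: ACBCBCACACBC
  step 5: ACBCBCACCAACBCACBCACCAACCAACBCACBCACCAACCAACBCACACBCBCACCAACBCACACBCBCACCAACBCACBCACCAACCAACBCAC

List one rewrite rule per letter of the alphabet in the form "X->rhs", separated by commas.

  step 1 ⇒ step 2: CAACCA ⇒ AC·BC·BC·AC·AC·BC
    A ↦ BC
    C ↦ AC
  step 0 ⇒ step 1: BCB ⇒ CA·AC·CA
    B ↦ CA

A->BC, B->CA, C->AC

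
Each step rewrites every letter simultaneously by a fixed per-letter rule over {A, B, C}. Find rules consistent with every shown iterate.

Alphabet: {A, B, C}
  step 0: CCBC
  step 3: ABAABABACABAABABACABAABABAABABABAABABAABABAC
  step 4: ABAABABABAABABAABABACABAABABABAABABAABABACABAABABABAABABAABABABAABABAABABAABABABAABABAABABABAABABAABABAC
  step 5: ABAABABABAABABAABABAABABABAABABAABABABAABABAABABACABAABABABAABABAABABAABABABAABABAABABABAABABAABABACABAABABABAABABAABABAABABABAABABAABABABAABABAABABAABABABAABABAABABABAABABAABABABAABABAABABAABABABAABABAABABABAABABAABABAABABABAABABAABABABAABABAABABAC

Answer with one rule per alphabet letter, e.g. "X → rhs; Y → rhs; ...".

  step 4 ⇒ step 5: ABAABABABAABABAABABACABAABABABAABABAABABACABAABABABAABABAABABABAABABAABABAABABABAABABAABABABAABABAABABAC ⇒ AB·AAB·AB·AB·AAB·AB·AAB·AB·AAB·AB·AB·AAB·AB·AAB·AB·AB·AAB·AB·AAB·AB·AC·AB·AAB·AB·AB·AAB·AB·AAB·AB·AAB·AB·AB·AAB·AB·AAB·AB·AB·AAB·AB·AAB·AB·AC·AB·AAB·AB·AB·AAB·AB·AAB·AB·AAB·AB·AB·AAB·AB·AAB·AB·AB·AAB·AB·AAB·AB·AAB·AB·AB·AAB·AB·AAB·AB·AB·AAB·AB·AAB·AB·AB·AAB·AB·AAB·AB·AAB·AB·AB·AAB·AB·AAB·AB·AB·AAB·AB·AAB·AB·AAB·AB·AB·AAB·AB·AAB·AB·AB·AAB·AB·AAB·AB·AC
    A ↦ AB
    B ↦ AAB
    C ↦ AC

A->AB, B->AAB, C->AC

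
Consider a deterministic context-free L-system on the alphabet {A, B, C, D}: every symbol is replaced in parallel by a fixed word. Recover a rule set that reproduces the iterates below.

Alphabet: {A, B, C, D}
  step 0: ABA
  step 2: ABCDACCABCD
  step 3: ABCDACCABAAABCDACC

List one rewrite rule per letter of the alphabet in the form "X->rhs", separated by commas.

  step 2 ⇒ step 3: ABCDACCABCD ⇒ AB·CD·A·CC·AB·A·A·AB·CD·A·CC
    A ↦ AB
    B ↦ CD
    C ↦ A
    D ↦ CC

A->AB, B->CD, C->A, D->CC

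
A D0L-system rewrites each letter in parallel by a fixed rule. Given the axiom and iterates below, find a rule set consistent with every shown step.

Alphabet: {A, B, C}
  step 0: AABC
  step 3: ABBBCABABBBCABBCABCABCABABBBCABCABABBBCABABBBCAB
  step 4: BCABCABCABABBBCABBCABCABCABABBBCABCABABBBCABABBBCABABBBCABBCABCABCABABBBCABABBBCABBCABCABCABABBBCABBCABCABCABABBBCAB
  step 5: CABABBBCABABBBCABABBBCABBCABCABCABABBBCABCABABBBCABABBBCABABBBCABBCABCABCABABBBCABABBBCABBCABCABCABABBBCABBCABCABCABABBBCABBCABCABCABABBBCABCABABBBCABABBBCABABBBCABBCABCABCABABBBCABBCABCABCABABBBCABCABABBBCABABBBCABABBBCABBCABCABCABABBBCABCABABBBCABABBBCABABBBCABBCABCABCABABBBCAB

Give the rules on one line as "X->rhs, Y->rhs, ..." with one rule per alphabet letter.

  step 4 ⇒ step 5: BCABCABCABABBBCABBCABCABCABABBBCABCABABBBCABABBBCABABBBCABBCABCABCABABBBCABABBBCABBCABCABCABABBBCABBCABCABCABABBBCAB ⇒ CAB·ABB·B·CAB·ABB·B·CAB·ABB·B·CAB·B·CAB·CAB·CAB·ABB·B·CAB·CAB·ABB·B·CAB·ABB·B·CAB·ABB·B·CAB·B·CAB·CAB·CAB·ABB·B·CAB·ABB·B·CAB·B·CAB·CAB·CAB·ABB·B·CAB·B·CAB·CAB·CAB·ABB·B·CAB·B·CAB·CAB·CAB·ABB·B·CAB·CAB·ABB·B·CAB·ABB·B·CAB·ABB·B·CAB·B·CAB·CAB·CAB·ABB·B·CAB·B·CAB·CAB·CAB·ABB·B·CAB·CAB·ABB·B·CAB·ABB·B·CAB·ABB·B·CAB·B·CAB·CAB·CAB·ABB·B·CAB·CAB·ABB·B·CAB·ABB·B·CAB·ABB·B·CAB·B·CAB·CAB·CAB·ABB·B·CAB
    A ↦ B
    B ↦ CAB
    C ↦ ABB

A->B, B->CAB, C->ABB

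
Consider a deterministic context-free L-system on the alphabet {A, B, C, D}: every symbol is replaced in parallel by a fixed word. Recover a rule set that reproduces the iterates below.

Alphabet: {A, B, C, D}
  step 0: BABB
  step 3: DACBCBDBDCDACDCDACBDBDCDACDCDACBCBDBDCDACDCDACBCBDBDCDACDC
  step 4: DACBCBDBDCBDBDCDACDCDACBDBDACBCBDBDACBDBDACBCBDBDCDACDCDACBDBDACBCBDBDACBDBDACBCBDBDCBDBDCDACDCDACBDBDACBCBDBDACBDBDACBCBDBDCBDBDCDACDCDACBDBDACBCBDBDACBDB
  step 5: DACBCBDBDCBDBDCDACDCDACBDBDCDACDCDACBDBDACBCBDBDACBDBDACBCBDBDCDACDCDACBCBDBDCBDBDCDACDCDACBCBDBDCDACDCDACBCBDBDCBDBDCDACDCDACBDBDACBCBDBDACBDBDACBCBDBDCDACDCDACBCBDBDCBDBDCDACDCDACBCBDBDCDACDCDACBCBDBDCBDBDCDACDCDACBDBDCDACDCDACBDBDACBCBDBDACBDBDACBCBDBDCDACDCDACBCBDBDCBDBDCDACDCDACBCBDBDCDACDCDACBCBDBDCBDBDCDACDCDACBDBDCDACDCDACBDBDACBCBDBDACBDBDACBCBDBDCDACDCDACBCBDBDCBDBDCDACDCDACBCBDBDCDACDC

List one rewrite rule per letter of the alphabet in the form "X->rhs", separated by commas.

  step 4 ⇒ step 5: DACBCBDBDCBDBDCDACDCDACBDBDACBCBDBDACBDBDACBCBDBDCDACDCDACBDBDACBCBDBDACBDBDACBCBDBDCBDBDCDACDCDACBDBDACBCBDBDACBDBDACBCBDBDCBDBDCDACDCDACBDBDACBCBDBDACBDB ⇒ DAC·BC·BDB·DC·BDB·DC·DAC·DC·DAC·BDB·DC·DAC·DC·DAC·BDB·DAC·BC·BDB·DAC·BDB·DAC·BC·BDB·DC·DAC·DC·DAC·BC·BDB·DC·BDB·DC·DAC·DC·DAC·BC·BDB·DC·DAC·DC·DAC·BC·BDB·DC·BDB·DC·DAC·DC·DAC·BDB·DAC·BC·BDB·DAC·BDB·DAC·BC·BDB·DC·DAC·DC·DAC·BC·BDB·DC·BDB·DC·DAC·DC·DAC·BC·BDB·DC·DAC·DC·DAC·BC·BDB·DC·BDB·DC·DAC·DC·DAC·BDB·DC·DAC·DC·DAC·BDB·DAC·BC·BDB·DAC·BDB·DAC·BC·BDB·DC·DAC·DC·DAC·BC·BDB·DC·BDB·DC·DAC·DC·DAC·BC·BDB·DC·DAC·DC·DAC·BC·BDB·DC·BDB·DC·DAC·DC·DAC·BDB·DC·DAC·DC·DAC·BDB·DAC·BC·BDB·DAC·BDB·DAC·BC·BDB·DC·DAC·DC·DAC·BC·BDB·DC·BDB·DC·DAC·DC·DAC·BC·BDB·DC·DAC·DC
    A ↦ BC
    B ↦ DC
    C ↦ BDB
    D ↦ DAC

A->BC, B->DC, C->BDB, D->DAC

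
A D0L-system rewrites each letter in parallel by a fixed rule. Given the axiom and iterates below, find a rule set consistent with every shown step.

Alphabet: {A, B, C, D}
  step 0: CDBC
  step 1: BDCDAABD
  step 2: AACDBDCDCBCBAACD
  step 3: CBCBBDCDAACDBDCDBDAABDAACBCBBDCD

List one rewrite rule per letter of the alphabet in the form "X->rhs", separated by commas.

A->CB, B->AA, C->BD, D->CD

  step 2 ⇒ step 3: AACDBDCDCBCBAACD ⇒ CB·CB·BD·CD·AA·CD·BD·CD·BD·AA·BD·AA·CB·CB·BD·CD
    A ↦ CB
    B ↦ AA
    C ↦ BD
    D ↦ CD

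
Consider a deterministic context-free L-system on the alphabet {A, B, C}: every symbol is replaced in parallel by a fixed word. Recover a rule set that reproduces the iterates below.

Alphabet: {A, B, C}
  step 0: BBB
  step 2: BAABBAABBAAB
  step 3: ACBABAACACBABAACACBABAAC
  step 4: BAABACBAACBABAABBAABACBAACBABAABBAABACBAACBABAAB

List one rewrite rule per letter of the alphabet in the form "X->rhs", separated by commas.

A->BA, B->AC, C->AB

  step 3 ⇒ step 4: ACBABAACACBABAACACBABAAC ⇒ BA·AB·AC·BA·AC·BA·BA·AB·BA·AB·AC·BA·AC·BA·BA·AB·BA·AB·AC·BA·AC·BA·BA·AB
    A ↦ BA
    B ↦ AC
    C ↦ AB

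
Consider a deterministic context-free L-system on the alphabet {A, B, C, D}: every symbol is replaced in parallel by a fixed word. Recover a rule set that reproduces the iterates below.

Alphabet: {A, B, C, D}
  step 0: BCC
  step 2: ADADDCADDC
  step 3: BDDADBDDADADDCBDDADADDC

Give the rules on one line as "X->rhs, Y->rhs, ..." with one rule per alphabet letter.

  step 2 ⇒ step 3: ADADDCADDC ⇒ BDD·AD·BDD·AD·AD·DC·BDD·AD·AD·DC
    A ↦ BDD
    C ↦ DC
    D ↦ AD
    B ↦ D  (constrained at step 0)

A->BDD, B->D, C->DC, D->AD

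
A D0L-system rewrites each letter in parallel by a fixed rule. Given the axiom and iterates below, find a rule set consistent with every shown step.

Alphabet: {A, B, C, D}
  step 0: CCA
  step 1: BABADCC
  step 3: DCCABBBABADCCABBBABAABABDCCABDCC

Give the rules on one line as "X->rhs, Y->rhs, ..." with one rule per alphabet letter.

A->DCC, B->AB, C->BA, D->B

  step 0 ⇒ step 1: CCA ⇒ BA·BA·DCC
    A ↦ DCC
    C ↦ BA
    B ↦ AB  (constrained at step 1)
    D ↦ B  (constrained at step 1)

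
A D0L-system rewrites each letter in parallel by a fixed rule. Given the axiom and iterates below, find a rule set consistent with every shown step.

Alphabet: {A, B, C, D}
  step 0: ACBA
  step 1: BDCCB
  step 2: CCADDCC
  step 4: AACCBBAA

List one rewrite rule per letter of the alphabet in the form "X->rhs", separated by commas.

A->B, B->CC, C->D, D->A

  step 1 ⇒ step 2: BDCCB ⇒ CC·A·D·D·CC
    B ↦ CC
    C ↦ D
    D ↦ A
  step 0 ⇒ step 1: ACBA ⇒ B·D·CC·B
    A ↦ B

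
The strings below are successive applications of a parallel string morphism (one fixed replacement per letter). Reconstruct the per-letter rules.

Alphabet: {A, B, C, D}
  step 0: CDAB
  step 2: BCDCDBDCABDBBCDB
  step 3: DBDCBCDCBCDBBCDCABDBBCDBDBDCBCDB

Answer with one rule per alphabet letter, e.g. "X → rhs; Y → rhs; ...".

  step 2 ⇒ step 3: BCDCDBDCABDBBCDB ⇒ DB·DC·BC·DC·BC·DB·BC·DC·AB·DB·BC·DB·DB·DC·BC·DB
    A ↦ AB
    B ↦ DB
    C ↦ DC
    D ↦ BC

A->AB, B->DB, C->DC, D->BC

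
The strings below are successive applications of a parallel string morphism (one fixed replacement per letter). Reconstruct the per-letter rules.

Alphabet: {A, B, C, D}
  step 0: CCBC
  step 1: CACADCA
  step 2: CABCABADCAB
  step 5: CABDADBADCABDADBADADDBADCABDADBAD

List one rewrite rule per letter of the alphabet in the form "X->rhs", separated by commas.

A->B, B->D, C->CA, D->AD

  step 1 ⇒ step 2: CACADCA ⇒ CA·B·CA·B·AD·CA·B
    A ↦ B
    C ↦ CA
    D ↦ AD
  step 0 ⇒ step 1: CCBC ⇒ CA·CA·D·CA
    B ↦ D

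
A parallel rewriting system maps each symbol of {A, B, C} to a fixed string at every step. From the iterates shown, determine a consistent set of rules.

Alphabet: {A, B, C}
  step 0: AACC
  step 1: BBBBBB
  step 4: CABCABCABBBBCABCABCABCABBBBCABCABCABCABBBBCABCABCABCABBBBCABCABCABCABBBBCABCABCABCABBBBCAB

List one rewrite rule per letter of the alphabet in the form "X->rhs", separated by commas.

  step 0 ⇒ step 1: AACC ⇒ BB·BB·B·B
    A ↦ BB
    C ↦ B
    B ↦ CAB  (constrained at step 1)

A->BB, B->CAB, C->B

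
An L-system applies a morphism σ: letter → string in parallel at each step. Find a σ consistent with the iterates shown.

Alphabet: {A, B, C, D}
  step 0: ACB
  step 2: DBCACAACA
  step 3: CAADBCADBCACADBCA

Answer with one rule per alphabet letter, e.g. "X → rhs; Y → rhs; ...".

A->CA, B->A, C->DB, D->CA

  step 2 ⇒ step 3: DBCACAACA ⇒ CA·A·DB·CA·DB·CA·CA·DB·CA
    A ↦ CA
    B ↦ A
    C ↦ DB
    D ↦ CA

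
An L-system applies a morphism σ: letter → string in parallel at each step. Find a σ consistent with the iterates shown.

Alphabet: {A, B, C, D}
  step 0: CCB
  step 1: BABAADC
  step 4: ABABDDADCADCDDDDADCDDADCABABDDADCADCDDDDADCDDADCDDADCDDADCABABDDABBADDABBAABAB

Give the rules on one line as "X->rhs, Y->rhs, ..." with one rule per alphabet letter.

  step 0 ⇒ step 1: CCB ⇒ BA·BA·ADC
    B ↦ ADC
    C ↦ BA
    A ↦ DD  (constrained at step 1)
    D ↦ AB  (constrained at step 1)

A->DD, B->ADC, C->BA, D->AB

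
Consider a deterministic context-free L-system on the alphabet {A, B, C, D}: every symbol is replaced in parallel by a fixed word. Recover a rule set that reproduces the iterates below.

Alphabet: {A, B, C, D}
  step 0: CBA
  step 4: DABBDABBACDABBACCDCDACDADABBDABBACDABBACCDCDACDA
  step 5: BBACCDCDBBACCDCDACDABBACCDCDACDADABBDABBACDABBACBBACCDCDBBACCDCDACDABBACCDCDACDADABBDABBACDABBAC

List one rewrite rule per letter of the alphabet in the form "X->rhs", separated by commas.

A->AC, B->CD, C->DA, D->BB

  step 4 ⇒ step 5: DABBDABBACDABBACCDCDACDADABBDABBACDABBACCDCDACDA ⇒ BB·AC·CD·CD·BB·AC·CD·CD·AC·DA·BB·AC·CD·CD·AC·DA·DA·BB·DA·BB·AC·DA·BB·AC·BB·AC·CD·CD·BB·AC·CD·CD·AC·DA·BB·AC·CD·CD·AC·DA·DA·BB·DA·BB·AC·DA·BB·AC
    A ↦ AC
    B ↦ CD
    C ↦ DA
    D ↦ BB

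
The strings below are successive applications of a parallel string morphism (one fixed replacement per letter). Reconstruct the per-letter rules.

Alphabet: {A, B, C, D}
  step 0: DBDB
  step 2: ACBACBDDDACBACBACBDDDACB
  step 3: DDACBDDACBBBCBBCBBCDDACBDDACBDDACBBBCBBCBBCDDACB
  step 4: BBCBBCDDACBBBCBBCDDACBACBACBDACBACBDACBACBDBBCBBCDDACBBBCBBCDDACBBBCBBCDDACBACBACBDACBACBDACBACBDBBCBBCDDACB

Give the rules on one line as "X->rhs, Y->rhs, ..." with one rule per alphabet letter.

A->D, B->ACB, C->D, D->BBC

  step 3 ⇒ step 4: DDACBDDACBBBCBBCBBCDDACBDDACBDDACBBBCBBCBBCDDACB ⇒ BBC·BBC·D·D·ACB·BBC·BBC·D·D·ACB·ACB·ACB·D·ACB·ACB·D·ACB·ACB·D·BBC·BBC·D·D·ACB·BBC·BBC·D·D·ACB·BBC·BBC·D·D·ACB·ACB·ACB·D·ACB·ACB·D·ACB·ACB·D·BBC·BBC·D·D·ACB
    A ↦ D
    B ↦ ACB
    C ↦ D
    D ↦ BBC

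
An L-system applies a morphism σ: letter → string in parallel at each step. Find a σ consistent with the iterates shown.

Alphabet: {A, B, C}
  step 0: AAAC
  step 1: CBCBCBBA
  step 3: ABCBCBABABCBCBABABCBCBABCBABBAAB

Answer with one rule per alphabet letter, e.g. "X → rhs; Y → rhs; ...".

A->CB, B->AB, C->BA

  step 0 ⇒ step 1: AAAC ⇒ CB·CB·CB·BA
    A ↦ CB
    C ↦ BA
    B ↦ AB  (constrained at step 1)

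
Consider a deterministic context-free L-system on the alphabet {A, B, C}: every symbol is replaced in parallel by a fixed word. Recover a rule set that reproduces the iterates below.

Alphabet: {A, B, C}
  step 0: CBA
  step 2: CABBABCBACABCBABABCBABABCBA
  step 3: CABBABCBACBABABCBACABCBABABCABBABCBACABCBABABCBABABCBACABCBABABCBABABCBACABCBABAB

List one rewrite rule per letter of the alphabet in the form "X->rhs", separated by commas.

  step 2 ⇒ step 3: CABBABCBACABCBABABCBABABCBA ⇒ CAB·BAB·CBA·CBA·BAB·CBA·CAB·CBA·BAB·CAB·BAB·CBA·CAB·CBA·BAB·CBA·BAB·CBA·CAB·CBA·BAB·CBA·BAB·CBA·CAB·CBA·BAB
    A ↦ BAB
    B ↦ CBA
    C ↦ CAB

A->BAB, B->CBA, C->CAB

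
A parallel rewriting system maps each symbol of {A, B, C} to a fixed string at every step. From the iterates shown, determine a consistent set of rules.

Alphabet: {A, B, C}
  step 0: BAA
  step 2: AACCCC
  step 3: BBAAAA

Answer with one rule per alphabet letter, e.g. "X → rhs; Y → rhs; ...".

A->B, B->CC, C->A

  step 2 ⇒ step 3: AACCCC ⇒ B·B·A·A·A·A
    A ↦ B
    C ↦ A
    B ↦ CC  (constrained at step 0)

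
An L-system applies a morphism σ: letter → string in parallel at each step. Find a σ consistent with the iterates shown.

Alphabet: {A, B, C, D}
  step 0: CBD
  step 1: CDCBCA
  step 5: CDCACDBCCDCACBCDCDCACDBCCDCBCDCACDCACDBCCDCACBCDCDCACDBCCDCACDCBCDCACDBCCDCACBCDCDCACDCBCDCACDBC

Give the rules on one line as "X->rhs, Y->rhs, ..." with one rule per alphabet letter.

A->BC, B->CB, C->CD, D->CA

  step 0 ⇒ step 1: CBD ⇒ CD·CB·CA
    B ↦ CB
    C ↦ CD
    D ↦ CA
    A ↦ BC  (constrained at step 1)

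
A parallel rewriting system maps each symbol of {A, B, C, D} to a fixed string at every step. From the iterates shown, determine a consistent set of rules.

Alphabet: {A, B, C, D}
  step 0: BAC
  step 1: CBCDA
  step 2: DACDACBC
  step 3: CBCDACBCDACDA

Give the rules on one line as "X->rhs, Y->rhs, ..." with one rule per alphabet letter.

A->BC, B->C, C->DA, D->C

  step 2 ⇒ step 3: DACDACBC ⇒ C·BC·DA·C·BC·DA·C·DA
    A ↦ BC
    B ↦ C
    C ↦ DA
    D ↦ C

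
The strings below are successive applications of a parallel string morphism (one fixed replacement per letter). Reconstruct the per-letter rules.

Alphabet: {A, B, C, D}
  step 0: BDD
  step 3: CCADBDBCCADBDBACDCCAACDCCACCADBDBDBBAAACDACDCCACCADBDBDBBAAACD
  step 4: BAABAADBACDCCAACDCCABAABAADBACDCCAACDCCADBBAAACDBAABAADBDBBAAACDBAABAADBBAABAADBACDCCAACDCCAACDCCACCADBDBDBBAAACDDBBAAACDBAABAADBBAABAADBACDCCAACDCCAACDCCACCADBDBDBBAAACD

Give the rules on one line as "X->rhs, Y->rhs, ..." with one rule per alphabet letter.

  step 3 ⇒ step 4: CCADBDBCCADBDBACDCCAACDCCACCADBDBDBBAAACDACDCCACCADBDBDBBAAACD ⇒ BAA·BAA·DB·ACD·CCA·ACD·CCA·BAA·BAA·DB·ACD·CCA·ACD·CCA·DB·BAA·ACD·BAA·BAA·DB·DB·BAA·ACD·BAA·BAA·DB·BAA·BAA·DB·ACD·CCA·ACD·CCA·ACD·CCA·CCA·DB·DB·DB·BAA·ACD·DB·BAA·ACD·BAA·BAA·DB·BAA·BAA·DB·ACD·CCA·ACD·CCA·ACD·CCA·CCA·DB·DB·DB·BAA·ACD
    A ↦ DB
    B ↦ CCA
    C ↦ BAA
    D ↦ ACD

A->DB, B->CCA, C->BAA, D->ACD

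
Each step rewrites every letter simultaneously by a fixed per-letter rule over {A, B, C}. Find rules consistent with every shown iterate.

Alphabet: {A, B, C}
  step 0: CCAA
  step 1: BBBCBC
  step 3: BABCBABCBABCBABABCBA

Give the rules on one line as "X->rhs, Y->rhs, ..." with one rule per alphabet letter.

A->BC, B->BA, C->B

  step 0 ⇒ step 1: CCAA ⇒ B·B·BC·BC
    A ↦ BC
    C ↦ B
    B ↦ BA  (constrained at step 1)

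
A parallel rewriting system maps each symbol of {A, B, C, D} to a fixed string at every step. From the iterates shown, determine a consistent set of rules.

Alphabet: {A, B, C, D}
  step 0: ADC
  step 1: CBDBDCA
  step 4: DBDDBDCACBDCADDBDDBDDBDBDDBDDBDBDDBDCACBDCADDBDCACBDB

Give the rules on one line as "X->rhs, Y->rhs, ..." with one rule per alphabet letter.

  step 0 ⇒ step 1: ADC ⇒ CB·DB·DCA
    A ↦ CB
    C ↦ DCA
    D ↦ DB
    B ↦ D  (constrained at step 1)

A->CB, B->D, C->DCA, D->DB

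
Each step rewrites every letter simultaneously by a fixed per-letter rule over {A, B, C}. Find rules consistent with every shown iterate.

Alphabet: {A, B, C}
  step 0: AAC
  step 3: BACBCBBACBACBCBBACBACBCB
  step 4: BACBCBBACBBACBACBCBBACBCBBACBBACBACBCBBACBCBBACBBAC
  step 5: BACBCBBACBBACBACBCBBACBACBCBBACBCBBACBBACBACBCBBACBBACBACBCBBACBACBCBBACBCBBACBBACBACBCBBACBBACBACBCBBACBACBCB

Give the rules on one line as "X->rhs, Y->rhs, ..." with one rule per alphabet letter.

A->BC, B->BAC, C->B

  step 4 ⇒ step 5: BACBCBBACBBACBACBCBBACBCBBACBBACBACBCBBACBCBBACBBAC ⇒ BAC·BC·B·BAC·B·BAC·BAC·BC·B·BAC·BAC·BC·B·BAC·BC·B·BAC·B·BAC·BAC·BC·B·BAC·B·BAC·BAC·BC·B·BAC·BAC·BC·B·BAC·BC·B·BAC·B·BAC·BAC·BC·B·BAC·B·BAC·BAC·BC·B·BAC·BAC·BC·B
    A ↦ BC
    B ↦ BAC
    C ↦ B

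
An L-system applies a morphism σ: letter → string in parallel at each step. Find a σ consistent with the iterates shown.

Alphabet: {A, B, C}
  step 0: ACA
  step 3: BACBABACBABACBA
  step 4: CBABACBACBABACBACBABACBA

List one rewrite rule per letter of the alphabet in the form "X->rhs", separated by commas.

  step 3 ⇒ step 4: BACBABACBABACBA ⇒ C·BA·BA·C·BA·C·BA·BA·C·BA·C·BA·BA·C·BA
    A ↦ BA
    B ↦ C
    C ↦ BA

A->BA, B->C, C->BA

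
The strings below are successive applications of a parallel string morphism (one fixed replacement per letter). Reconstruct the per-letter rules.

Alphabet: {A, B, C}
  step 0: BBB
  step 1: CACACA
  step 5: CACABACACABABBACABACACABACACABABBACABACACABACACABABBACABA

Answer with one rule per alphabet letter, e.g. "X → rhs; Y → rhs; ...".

A->BA, B->CA, C->B

  step 0 ⇒ step 1: BBB ⇒ CA·CA·CA
    B ↦ CA
    A ↦ BA  (constrained at step 1)
    C ↦ B  (constrained at step 1)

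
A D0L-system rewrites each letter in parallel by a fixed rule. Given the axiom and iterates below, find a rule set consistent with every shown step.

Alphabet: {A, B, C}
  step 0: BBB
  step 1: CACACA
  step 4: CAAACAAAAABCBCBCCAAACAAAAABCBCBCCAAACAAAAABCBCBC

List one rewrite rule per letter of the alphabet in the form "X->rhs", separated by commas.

  step 0 ⇒ step 1: BBB ⇒ CA·CA·CA
    B ↦ CA
    A ↦ BC  (constrained at step 1)
    C ↦ AA  (constrained at step 1)

A->BC, B->CA, C->AA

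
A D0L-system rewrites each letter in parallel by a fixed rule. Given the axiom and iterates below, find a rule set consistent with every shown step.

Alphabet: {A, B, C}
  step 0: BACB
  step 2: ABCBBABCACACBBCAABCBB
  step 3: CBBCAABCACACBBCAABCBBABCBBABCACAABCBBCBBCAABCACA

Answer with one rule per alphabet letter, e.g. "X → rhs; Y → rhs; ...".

  step 2 ⇒ step 3: ABCBBABCACACBBCAABCBB ⇒ CBB·CA·AB·CA·CA·CBB·CA·AB·CBB·AB·CBB·AB·CA·CA·AB·CBB·CBB·CA·AB·CA·CA
    A ↦ CBB
    B ↦ CA
    C ↦ AB

A->CBB, B->CA, C->AB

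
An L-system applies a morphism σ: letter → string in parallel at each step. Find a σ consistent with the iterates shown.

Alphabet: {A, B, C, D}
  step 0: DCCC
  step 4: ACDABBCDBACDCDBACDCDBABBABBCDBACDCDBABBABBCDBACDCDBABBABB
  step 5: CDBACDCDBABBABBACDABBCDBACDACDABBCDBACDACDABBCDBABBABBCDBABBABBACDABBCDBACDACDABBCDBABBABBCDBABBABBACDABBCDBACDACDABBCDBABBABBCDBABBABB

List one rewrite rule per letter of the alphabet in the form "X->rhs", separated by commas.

A->CDB, B->ABB, C->A, D->CD

  step 4 ⇒ step 5: ACDABBCDBACDCDBACDCDBABBABBCDBACDCDBABBABBCDBACDCDBABBABB ⇒ CDB·A·CD·CDB·ABB·ABB·A·CD·ABB·CDB·A·CD·A·CD·ABB·CDB·A·CD·A·CD·ABB·CDB·ABB·ABB·CDB·ABB·ABB·A·CD·ABB·CDB·A·CD·A·CD·ABB·CDB·ABB·ABB·CDB·ABB·ABB·A·CD·ABB·CDB·A·CD·A·CD·ABB·CDB·ABB·ABB·CDB·ABB·ABB
    A ↦ CDB
    B ↦ ABB
    C ↦ A
    D ↦ CD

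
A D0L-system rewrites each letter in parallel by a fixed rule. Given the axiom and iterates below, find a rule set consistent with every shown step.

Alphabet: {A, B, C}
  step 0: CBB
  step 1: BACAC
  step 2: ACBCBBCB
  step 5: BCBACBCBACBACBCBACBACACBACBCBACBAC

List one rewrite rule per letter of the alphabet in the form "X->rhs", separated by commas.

  step 1 ⇒ step 2: BACAC ⇒ AC·BC·B·BC·B
    A ↦ BC
    B ↦ AC
    C ↦ B

A->BC, B->AC, C->B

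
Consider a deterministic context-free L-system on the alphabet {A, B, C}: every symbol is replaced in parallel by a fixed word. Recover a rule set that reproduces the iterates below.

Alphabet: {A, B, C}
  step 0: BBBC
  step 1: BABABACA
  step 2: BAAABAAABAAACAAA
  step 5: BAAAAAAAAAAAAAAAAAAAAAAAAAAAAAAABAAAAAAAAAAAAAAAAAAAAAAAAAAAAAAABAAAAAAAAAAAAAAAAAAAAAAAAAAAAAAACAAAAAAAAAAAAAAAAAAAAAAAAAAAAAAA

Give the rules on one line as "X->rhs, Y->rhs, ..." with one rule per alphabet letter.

  step 1 ⇒ step 2: BABABACA ⇒ BA·AA·BA·AA·BA·AA·CA·AA
    A ↦ AA
    B ↦ BA
    C ↦ CA

A->AA, B->BA, C->CA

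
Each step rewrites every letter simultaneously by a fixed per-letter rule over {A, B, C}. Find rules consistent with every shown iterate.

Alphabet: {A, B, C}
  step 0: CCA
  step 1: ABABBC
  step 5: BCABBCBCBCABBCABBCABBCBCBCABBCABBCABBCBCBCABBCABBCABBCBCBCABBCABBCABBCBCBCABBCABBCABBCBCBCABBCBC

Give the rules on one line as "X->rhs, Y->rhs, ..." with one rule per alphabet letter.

A->BC, B->BC, C->AB

  step 0 ⇒ step 1: CCA ⇒ AB·AB·BC
    A ↦ BC
    C ↦ AB
    B ↦ BC  (constrained at step 1)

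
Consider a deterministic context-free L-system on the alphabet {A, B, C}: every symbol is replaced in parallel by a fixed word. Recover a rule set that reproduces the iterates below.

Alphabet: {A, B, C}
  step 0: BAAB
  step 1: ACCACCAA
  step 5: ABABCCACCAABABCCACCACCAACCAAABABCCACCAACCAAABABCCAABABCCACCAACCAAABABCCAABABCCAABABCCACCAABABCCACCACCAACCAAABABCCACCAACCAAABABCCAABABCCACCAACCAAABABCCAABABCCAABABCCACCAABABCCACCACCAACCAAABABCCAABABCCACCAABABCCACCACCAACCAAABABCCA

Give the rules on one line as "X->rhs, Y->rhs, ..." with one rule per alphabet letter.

A->CCA, B->A, C->AB

  step 0 ⇒ step 1: BAAB ⇒ A·CCA·CCA·A
    A ↦ CCA
    B ↦ A
    C ↦ AB  (constrained at step 1)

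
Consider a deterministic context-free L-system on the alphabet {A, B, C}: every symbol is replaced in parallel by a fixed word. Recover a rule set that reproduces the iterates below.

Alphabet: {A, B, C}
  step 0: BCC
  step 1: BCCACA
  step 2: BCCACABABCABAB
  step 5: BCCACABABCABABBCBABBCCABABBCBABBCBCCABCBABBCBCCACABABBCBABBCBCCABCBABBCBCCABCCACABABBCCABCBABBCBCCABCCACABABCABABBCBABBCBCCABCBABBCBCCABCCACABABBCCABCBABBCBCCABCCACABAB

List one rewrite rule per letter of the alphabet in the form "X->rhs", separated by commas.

  step 1 ⇒ step 2: BCCACA ⇒ BC·CA·CA·BAB·CA·BAB
    A ↦ BAB
    B ↦ BC
    C ↦ CA

A->BAB, B->BC, C->CA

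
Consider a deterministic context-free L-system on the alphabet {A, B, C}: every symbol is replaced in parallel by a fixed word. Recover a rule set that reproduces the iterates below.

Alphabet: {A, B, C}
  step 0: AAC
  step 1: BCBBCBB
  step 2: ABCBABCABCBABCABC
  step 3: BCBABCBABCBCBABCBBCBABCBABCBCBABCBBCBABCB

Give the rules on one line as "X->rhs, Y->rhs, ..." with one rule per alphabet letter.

A->BCB, B->ABC, C->B

  step 2 ⇒ step 3: ABCBABCABCBABCABC ⇒ BCB·ABC·B·ABC·BCB·ABC·B·BCB·ABC·B·ABC·BCB·ABC·B·BCB·ABC·B
    A ↦ BCB
    B ↦ ABC
    C ↦ B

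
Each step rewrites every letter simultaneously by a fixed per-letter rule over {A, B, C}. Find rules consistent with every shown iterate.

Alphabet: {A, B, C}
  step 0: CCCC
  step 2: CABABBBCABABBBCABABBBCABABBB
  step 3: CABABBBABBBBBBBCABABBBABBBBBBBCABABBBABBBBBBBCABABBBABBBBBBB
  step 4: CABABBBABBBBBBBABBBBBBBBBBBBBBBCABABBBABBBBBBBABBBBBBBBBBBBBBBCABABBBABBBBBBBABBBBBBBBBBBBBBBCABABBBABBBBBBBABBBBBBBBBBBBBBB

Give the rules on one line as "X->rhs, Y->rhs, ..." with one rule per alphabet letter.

  step 3 ⇒ step 4: CABABBBABBBBBBBCABABBBABBBBBBBCABABBBABBBBBBBCABABBBABBBBBBB ⇒ CAB·AB·BB·AB·BB·BB·BB·AB·BB·BB·BB·BB·BB·BB·BB·CAB·AB·BB·AB·BB·BB·BB·AB·BB·BB·BB·BB·BB·BB·BB·CAB·AB·BB·AB·BB·BB·BB·AB·BB·BB·BB·BB·BB·BB·BB·CAB·AB·BB·AB·BB·BB·BB·AB·BB·BB·BB·BB·BB·BB·BB
    A ↦ AB
    B ↦ BB
    C ↦ CAB

A->AB, B->BB, C->CAB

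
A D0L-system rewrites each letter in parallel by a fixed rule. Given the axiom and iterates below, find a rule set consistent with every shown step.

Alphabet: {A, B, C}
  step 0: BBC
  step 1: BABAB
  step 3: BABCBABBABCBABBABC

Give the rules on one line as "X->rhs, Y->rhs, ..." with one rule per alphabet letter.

  step 0 ⇒ step 1: BBC ⇒ BA·BA·B
    B ↦ BA
    C ↦ B
    A ↦ BC  (constrained at step 1)

A->BC, B->BA, C->B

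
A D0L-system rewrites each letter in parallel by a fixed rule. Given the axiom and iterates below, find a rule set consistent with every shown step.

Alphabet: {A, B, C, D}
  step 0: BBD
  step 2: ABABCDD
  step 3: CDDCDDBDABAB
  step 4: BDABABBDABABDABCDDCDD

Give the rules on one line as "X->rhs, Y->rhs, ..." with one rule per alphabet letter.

A->CD, B->D, C->BD, D->AB

  step 3 ⇒ step 4: CDDCDDBDABAB ⇒ BD·AB·AB·BD·AB·AB·D·AB·CD·D·CD·D
    A ↦ CD
    B ↦ D
    C ↦ BD
    D ↦ AB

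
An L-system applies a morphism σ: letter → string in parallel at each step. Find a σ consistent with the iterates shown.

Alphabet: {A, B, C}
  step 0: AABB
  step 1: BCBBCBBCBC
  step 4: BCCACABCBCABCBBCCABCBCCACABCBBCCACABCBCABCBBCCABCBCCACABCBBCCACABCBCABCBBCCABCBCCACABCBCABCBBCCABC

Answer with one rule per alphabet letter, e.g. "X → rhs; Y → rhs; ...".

  step 0 ⇒ step 1: AABB ⇒ BCB·BCB·BC·BC
    A ↦ BCB
    B ↦ BC
    C ↦ CA  (constrained at step 1)

A->BCB, B->BC, C->CA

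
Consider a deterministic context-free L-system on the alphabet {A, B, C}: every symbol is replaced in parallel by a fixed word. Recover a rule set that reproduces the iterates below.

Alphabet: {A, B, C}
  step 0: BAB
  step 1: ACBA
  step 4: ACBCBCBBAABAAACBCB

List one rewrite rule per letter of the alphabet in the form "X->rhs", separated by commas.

A->CB, B->A, C->BA

  step 0 ⇒ step 1: BAB ⇒ A·CB·A
    A ↦ CB
    B ↦ A
    C ↦ BA  (constrained at step 1)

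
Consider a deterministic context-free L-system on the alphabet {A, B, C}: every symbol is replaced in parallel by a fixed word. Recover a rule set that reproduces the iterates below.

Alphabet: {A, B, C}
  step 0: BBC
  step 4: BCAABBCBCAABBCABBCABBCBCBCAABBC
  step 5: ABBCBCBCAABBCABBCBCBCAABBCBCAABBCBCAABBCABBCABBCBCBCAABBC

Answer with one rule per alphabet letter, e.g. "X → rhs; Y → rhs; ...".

  step 4 ⇒ step 5: BCAABBCBCAABBCABBCABBCBCBCAABBC ⇒ A·BBC·BC·BC·A·A·BBC·A·BBC·BC·BC·A·A·BBC·BC·A·A·BBC·BC·A·A·BBC·A·BBC·A·BBC·BC·BC·A·A·BBC
    A ↦ BC
    B ↦ A
    C ↦ BBC

A->BC, B->A, C->BBC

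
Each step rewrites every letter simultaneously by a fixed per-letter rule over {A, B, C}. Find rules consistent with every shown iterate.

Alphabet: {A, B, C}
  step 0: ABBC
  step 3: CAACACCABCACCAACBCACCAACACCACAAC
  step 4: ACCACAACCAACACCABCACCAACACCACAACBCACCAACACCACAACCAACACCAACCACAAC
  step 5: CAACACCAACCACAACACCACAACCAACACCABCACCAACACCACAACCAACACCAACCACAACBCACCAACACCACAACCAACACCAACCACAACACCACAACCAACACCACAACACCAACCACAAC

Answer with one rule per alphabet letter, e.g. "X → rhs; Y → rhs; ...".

A->CA, B->BC, C->AC

  step 4 ⇒ step 5: ACCACAACCAACACCABCACCAACACCACAACBCACCAACACCACAACCAACACCAACCACAAC ⇒ CA·AC·AC·CA·AC·CA·CA·AC·AC·CA·CA·AC·CA·AC·AC·CA·BC·AC·CA·AC·AC·CA·CA·AC·CA·AC·AC·CA·AC·CA·CA·AC·BC·AC·CA·AC·AC·CA·CA·AC·CA·AC·AC·CA·AC·CA·CA·AC·AC·CA·CA·AC·CA·AC·AC·CA·CA·AC·AC·CA·AC·CA·CA·AC
    A ↦ CA
    B ↦ BC
    C ↦ AC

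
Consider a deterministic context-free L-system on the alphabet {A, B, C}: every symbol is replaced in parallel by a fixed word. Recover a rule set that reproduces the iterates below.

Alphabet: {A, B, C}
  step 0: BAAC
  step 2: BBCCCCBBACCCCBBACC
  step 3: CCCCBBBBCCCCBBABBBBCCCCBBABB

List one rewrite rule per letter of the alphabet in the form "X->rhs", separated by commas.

A->BBA, B->CC, C->B

  step 2 ⇒ step 3: BBCCCCBBACCCCBBACC ⇒ CC·CC·B·B·B·B·CC·CC·BBA·B·B·B·B·CC·CC·BBA·B·B
    A ↦ BBA
    B ↦ CC
    C ↦ B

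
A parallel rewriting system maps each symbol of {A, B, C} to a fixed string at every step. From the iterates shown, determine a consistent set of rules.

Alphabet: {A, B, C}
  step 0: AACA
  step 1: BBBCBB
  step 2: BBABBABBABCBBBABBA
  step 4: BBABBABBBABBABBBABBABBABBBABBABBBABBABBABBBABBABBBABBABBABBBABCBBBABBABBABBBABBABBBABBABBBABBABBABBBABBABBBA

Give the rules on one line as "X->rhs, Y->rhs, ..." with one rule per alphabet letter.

  step 1 ⇒ step 2: BBBCBB ⇒ BBA·BBA·BBA·BCB·BBA·BBA
    B ↦ BBA
    C ↦ BCB
  step 0 ⇒ step 1: AACA ⇒ B·B·BCB·B
    A ↦ B

A->B, B->BBA, C->BCB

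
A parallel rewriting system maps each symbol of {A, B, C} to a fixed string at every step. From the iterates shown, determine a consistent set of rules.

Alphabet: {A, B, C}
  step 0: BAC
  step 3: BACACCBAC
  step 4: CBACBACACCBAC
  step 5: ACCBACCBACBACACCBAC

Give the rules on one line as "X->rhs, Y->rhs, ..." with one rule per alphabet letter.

  step 4 ⇒ step 5: CBACBACACCBAC ⇒ AC·C·B·AC·C·B·AC·B·AC·AC·C·B·AC
    A ↦ B
    B ↦ C
    C ↦ AC

A->B, B->C, C->AC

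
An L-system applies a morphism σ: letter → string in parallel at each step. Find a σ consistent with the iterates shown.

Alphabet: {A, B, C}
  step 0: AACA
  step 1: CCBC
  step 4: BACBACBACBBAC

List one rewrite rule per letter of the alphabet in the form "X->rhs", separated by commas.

  step 0 ⇒ step 1: AACA ⇒ C·C·B·C
    A ↦ C
    C ↦ B
    B ↦ BA  (constrained at step 1)

A->C, B->BA, C->B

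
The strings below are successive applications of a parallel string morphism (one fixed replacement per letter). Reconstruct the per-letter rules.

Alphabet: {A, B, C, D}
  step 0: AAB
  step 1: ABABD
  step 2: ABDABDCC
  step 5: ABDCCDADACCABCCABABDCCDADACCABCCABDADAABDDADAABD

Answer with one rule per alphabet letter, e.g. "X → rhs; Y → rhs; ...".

  step 1 ⇒ step 2: ABABD ⇒ AB·D·AB·D·CC
    A ↦ AB
    B ↦ D
    D ↦ CC
    C ↦ DA  (constrained at step 2)

A->AB, B->D, C->DA, D->CC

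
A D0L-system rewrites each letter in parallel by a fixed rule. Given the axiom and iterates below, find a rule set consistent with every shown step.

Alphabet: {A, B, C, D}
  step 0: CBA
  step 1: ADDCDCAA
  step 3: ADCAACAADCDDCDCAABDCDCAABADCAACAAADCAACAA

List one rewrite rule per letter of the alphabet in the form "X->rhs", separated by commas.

A->CAA, B->DCD, C->AD, D->B

  step 0 ⇒ step 1: CBA ⇒ AD·DCD·CAA
    A ↦ CAA
    B ↦ DCD
    C ↦ AD
    D ↦ B  (constrained at step 1)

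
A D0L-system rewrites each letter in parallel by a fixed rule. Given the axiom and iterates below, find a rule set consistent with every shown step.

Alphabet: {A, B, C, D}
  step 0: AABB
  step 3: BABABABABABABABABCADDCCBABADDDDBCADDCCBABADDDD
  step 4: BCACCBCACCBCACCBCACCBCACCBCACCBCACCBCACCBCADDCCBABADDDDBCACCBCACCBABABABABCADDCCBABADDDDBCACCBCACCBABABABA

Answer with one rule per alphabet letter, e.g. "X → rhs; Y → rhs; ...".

A->CC, B->BCA, C->DD, D->BA

  step 3 ⇒ step 4: BABABABABABABABABCADDCCBABADDDDBCADDCCBABADDDD ⇒ BCA·CC·BCA·CC·BCA·CC·BCA·CC·BCA·CC·BCA·CC·BCA·CC·BCA·CC·BCA·DD·CC·BA·BA·DD·DD·BCA·CC·BCA·CC·BA·BA·BA·BA·BCA·DD·CC·BA·BA·DD·DD·BCA·CC·BCA·CC·BA·BA·BA·BA
    A ↦ CC
    B ↦ BCA
    C ↦ DD
    D ↦ BA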